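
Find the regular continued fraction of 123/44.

[2; 1, 3, 1, 8]

Run the Euclidean algorithm on 123 and 44; the successive quotients are the partial quotients a_0, a_1, ... (each step inverts the fractional part left over by the previous one):
  123 = 2*44 + 35, so a_0 = 2.
  44 = 1*35 + 9, so a_1 = 1.
  35 = 3*9 + 8, so a_2 = 3.
  9 = 1*8 + 1, so a_3 = 1.
  8 = 8*1 + 0, so a_4 = 8.
The remainder reaches 0 after 5 divisions, so the expansion has 5 partial quotients, read off in order.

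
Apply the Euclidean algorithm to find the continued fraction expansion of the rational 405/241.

Run the Euclidean algorithm on 405 and 241; the successive quotients are the partial quotients a_0, a_1, ... (each step inverts the fractional part left over by the previous one):
  405 = 1*241 + 164, so a_0 = 1.
  241 = 1*164 + 77, so a_1 = 1.
  164 = 2*77 + 10, so a_2 = 2.
  77 = 7*10 + 7, so a_3 = 7.
  10 = 1*7 + 3, so a_4 = 1.
  7 = 2*3 + 1, so a_5 = 2.
  3 = 3*1 + 0, so a_6 = 3.
The remainder reaches 0 after 7 divisions, so the expansion has 7 partial quotients, read off in order.

[1; 1, 2, 7, 1, 2, 3]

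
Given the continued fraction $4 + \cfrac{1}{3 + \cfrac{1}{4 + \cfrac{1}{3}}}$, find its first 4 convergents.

Using the convergent recurrence p_i = a_i*p_{i-1} + p_{i-2}, q_i = a_i*q_{i-1} + q_{i-2} with p_{-2}=0, p_{-1}=1, q_{-2}=1, q_{-1}=0:
  i=0: a_0=4, p_0 = 4*1 + 0 = 4, q_0 = 4*0 + 1 = 1.
  i=1: a_1=3, p_1 = 3*4 + 1 = 13, q_1 = 3*1 + 0 = 3.
  i=2: a_2=4, p_2 = 4*13 + 4 = 56, q_2 = 4*3 + 1 = 13.
  i=3: a_3=3, p_3 = 3*56 + 13 = 181, q_3 = 3*13 + 3 = 42.

4/1, 13/3, 56/13, 181/42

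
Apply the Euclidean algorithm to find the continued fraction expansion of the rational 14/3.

Run the Euclidean algorithm on 14 and 3; the successive quotients are the partial quotients a_0, a_1, ... (each step inverts the fractional part left over by the previous one):
  14 = 4*3 + 2, so a_0 = 4.
  3 = 1*2 + 1, so a_1 = 1.
  2 = 2*1 + 0, so a_2 = 2.
The remainder reaches 0 after 3 divisions, so the expansion has 3 partial quotients, read off in order.

[4; 1, 2]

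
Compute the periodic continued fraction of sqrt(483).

[21; (1, 42)]

Write x_i = (sqrt(483) + m_i)/d_i with (m_0, d_0) = (0, 1). a_0 = floor(sqrt(483)) = 21, since 21^2 = 441 <= 483 < 484 = 22^2.
Iterate m_{i+1} = d_i*a_i - m_i, d_{i+1} = (483 - m_{i+1}^2)/d_i, a_{i+1} = floor((a_0 + m_{i+1})/d_{i+1}):
  m_1 = 1*21 - 0 = 21, d_1 = (483 - 21^2)/1 = 42/1 = 42, a_1 = floor((21 + 21)/42) = 1.
  m_2 = 42*1 - 21 = 21, d_2 = (483 - 21^2)/42 = 42/42 = 1, a_2 = floor((21 + 21)/1) = 42.
  m_3 = 1*42 - 21 = 21, d_3 = (483 - 21^2)/1 = 42/1 = 42: (m_3, d_3) = (m_1, d_1) = (21, 42), so from here the quotients repeat a_1, a_2; the period length is 2.
Hence the expansion of sqrt(483) is a_0 = 21 followed by the repeating block 1, 42 (period 2).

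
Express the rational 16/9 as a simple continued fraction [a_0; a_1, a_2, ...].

[1; 1, 3, 2]

Run the Euclidean algorithm on 16 and 9; the successive quotients are the partial quotients a_0, a_1, ... (each step inverts the fractional part left over by the previous one):
  16 = 1*9 + 7, so a_0 = 1.
  9 = 1*7 + 2, so a_1 = 1.
  7 = 3*2 + 1, so a_2 = 3.
  2 = 2*1 + 0, so a_3 = 2.
The remainder reaches 0 after 4 divisions, so the expansion has 4 partial quotients, read off in order.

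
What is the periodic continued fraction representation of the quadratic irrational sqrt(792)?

[28; (7, 56)]

Write x_i = (sqrt(792) + m_i)/d_i with (m_0, d_0) = (0, 1). a_0 = floor(sqrt(792)) = 28, since 28^2 = 784 <= 792 < 841 = 29^2.
Iterate m_{i+1} = d_i*a_i - m_i, d_{i+1} = (792 - m_{i+1}^2)/d_i, a_{i+1} = floor((a_0 + m_{i+1})/d_{i+1}):
  m_1 = 1*28 - 0 = 28, d_1 = (792 - 28^2)/1 = 8/1 = 8, a_1 = floor((28 + 28)/8) = 7.
  m_2 = 8*7 - 28 = 28, d_2 = (792 - 28^2)/8 = 8/8 = 1, a_2 = floor((28 + 28)/1) = 56.
  m_3 = 1*56 - 28 = 28, d_3 = (792 - 28^2)/1 = 8/1 = 8: (m_3, d_3) = (m_1, d_1) = (28, 8), so from here the quotients repeat a_1, a_2; the period length is 2.
Hence the expansion of sqrt(792) is a_0 = 28 followed by the repeating block 7, 56 (period 2).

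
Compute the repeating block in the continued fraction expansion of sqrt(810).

Write x_i = (sqrt(810) + m_i)/d_i with (m_0, d_0) = (0, 1). a_0 = floor(sqrt(810)) = 28, since 28^2 = 784 <= 810 < 841 = 29^2.
Iterate m_{i+1} = d_i*a_i - m_i, d_{i+1} = (810 - m_{i+1}^2)/d_i, a_{i+1} = floor((a_0 + m_{i+1})/d_{i+1}):
  m_1 = 1*28 - 0 = 28, d_1 = (810 - 28^2)/1 = 26/1 = 26, a_1 = floor((28 + 28)/26) = 2.
  m_2 = 26*2 - 28 = 24, d_2 = (810 - 24^2)/26 = 234/26 = 9, a_2 = floor((28 + 24)/9) = 5.
  m_3 = 9*5 - 24 = 21, d_3 = (810 - 21^2)/9 = 369/9 = 41, a_3 = floor((28 + 21)/41) = 1.
  m_4 = 41*1 - 21 = 20, d_4 = (810 - 20^2)/41 = 410/41 = 10, a_4 = floor((28 + 20)/10) = 4.
  m_5 = 10*4 - 20 = 20, d_5 = (810 - 20^2)/10 = 410/10 = 41, a_5 = floor((28 + 20)/41) = 1.
  m_6 = 41*1 - 20 = 21, d_6 = (810 - 21^2)/41 = 369/41 = 9, a_6 = floor((28 + 21)/9) = 5.
  m_7 = 9*5 - 21 = 24, d_7 = (810 - 24^2)/9 = 234/9 = 26, a_7 = floor((28 + 24)/26) = 2.
  m_8 = 26*2 - 24 = 28, d_8 = (810 - 28^2)/26 = 26/26 = 1, a_8 = floor((28 + 28)/1) = 56.
  m_9 = 1*56 - 28 = 28, d_9 = (810 - 28^2)/1 = 26/1 = 26: (m_9, d_9) = (m_1, d_1) = (28, 26), so from here the quotients repeat a_1, ..., a_8; the period length is 8.
Hence the expansion of sqrt(810) is a_0 = 28 followed by the repeating block 2, 5, 1, 4, 1, 5, 2, 56 (period 8).

[28; (2, 5, 1, 4, 1, 5, 2, 56)]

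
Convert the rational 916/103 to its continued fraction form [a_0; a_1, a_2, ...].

Run the Euclidean algorithm on 916 and 103; the successive quotients are the partial quotients a_0, a_1, ... (each step inverts the fractional part left over by the previous one):
  916 = 8*103 + 92, so a_0 = 8.
  103 = 1*92 + 11, so a_1 = 1.
  92 = 8*11 + 4, so a_2 = 8.
  11 = 2*4 + 3, so a_3 = 2.
  4 = 1*3 + 1, so a_4 = 1.
  3 = 3*1 + 0, so a_5 = 3.
The remainder reaches 0 after 6 divisions, so the expansion has 6 partial quotients, read off in order.

[8; 1, 8, 2, 1, 3]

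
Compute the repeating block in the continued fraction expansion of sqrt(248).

Write x_i = (sqrt(248) + m_i)/d_i with (m_0, d_0) = (0, 1). a_0 = floor(sqrt(248)) = 15, since 15^2 = 225 <= 248 < 256 = 16^2.
Iterate m_{i+1} = d_i*a_i - m_i, d_{i+1} = (248 - m_{i+1}^2)/d_i, a_{i+1} = floor((a_0 + m_{i+1})/d_{i+1}):
  m_1 = 1*15 - 0 = 15, d_1 = (248 - 15^2)/1 = 23/1 = 23, a_1 = floor((15 + 15)/23) = 1.
  m_2 = 23*1 - 15 = 8, d_2 = (248 - 8^2)/23 = 184/23 = 8, a_2 = floor((15 + 8)/8) = 2.
  m_3 = 8*2 - 8 = 8, d_3 = (248 - 8^2)/8 = 184/8 = 23, a_3 = floor((15 + 8)/23) = 1.
  m_4 = 23*1 - 8 = 15, d_4 = (248 - 15^2)/23 = 23/23 = 1, a_4 = floor((15 + 15)/1) = 30.
  m_5 = 1*30 - 15 = 15, d_5 = (248 - 15^2)/1 = 23/1 = 23: (m_5, d_5) = (m_1, d_1) = (15, 23), so from here the quotients repeat a_1, ..., a_4; the period length is 4.
Hence the expansion of sqrt(248) is a_0 = 15 followed by the repeating block 1, 2, 1, 30 (period 4).

[15; (1, 2, 1, 30)]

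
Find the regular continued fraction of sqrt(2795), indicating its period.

Write x_i = (sqrt(2795) + m_i)/d_i with (m_0, d_0) = (0, 1). a_0 = floor(sqrt(2795)) = 52, since 52^2 = 2704 <= 2795 < 2809 = 53^2.
Iterate m_{i+1} = d_i*a_i - m_i, d_{i+1} = (2795 - m_{i+1}^2)/d_i, a_{i+1} = floor((a_0 + m_{i+1})/d_{i+1}):
  m_1 = 1*52 - 0 = 52, d_1 = (2795 - 52^2)/1 = 91/1 = 91, a_1 = floor((52 + 52)/91) = 1.
  m_2 = 91*1 - 52 = 39, d_2 = (2795 - 39^2)/91 = 1274/91 = 14, a_2 = floor((52 + 39)/14) = 6.
  m_3 = 14*6 - 39 = 45, d_3 = (2795 - 45^2)/14 = 770/14 = 55, a_3 = floor((52 + 45)/55) = 1.
  m_4 = 55*1 - 45 = 10, d_4 = (2795 - 10^2)/55 = 2695/55 = 49, a_4 = floor((52 + 10)/49) = 1.
  m_5 = 49*1 - 10 = 39, d_5 = (2795 - 39^2)/49 = 1274/49 = 26, a_5 = floor((52 + 39)/26) = 3.
  m_6 = 26*3 - 39 = 39, d_6 = (2795 - 39^2)/26 = 1274/26 = 49, a_6 = floor((52 + 39)/49) = 1.
  m_7 = 49*1 - 39 = 10, d_7 = (2795 - 10^2)/49 = 2695/49 = 55, a_7 = floor((52 + 10)/55) = 1.
  m_8 = 55*1 - 10 = 45, d_8 = (2795 - 45^2)/55 = 770/55 = 14, a_8 = floor((52 + 45)/14) = 6.
  m_9 = 14*6 - 45 = 39, d_9 = (2795 - 39^2)/14 = 1274/14 = 91, a_9 = floor((52 + 39)/91) = 1.
  m_10 = 91*1 - 39 = 52, d_10 = (2795 - 52^2)/91 = 91/91 = 1, a_10 = floor((52 + 52)/1) = 104.
  m_11 = 1*104 - 52 = 52, d_11 = (2795 - 52^2)/1 = 91/1 = 91: (m_11, d_11) = (m_1, d_1) = (52, 91), so from here the quotients repeat a_1, ..., a_10; the period length is 10.
Hence the expansion of sqrt(2795) is a_0 = 52 followed by the repeating block 1, 6, 1, 1, 3, 1, 1, 6, 1, 104 (period 10).

[52; (1, 6, 1, 1, 3, 1, 1, 6, 1, 104)]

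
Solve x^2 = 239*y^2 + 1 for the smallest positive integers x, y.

First expand sqrt(239) as a continued fraction. With x_i = (sqrt(239) + m_i)/d_i and (m_0, d_0) = (0, 1): a_0 = floor(sqrt(239)) = 15, since 15^2 = 225 <= 239 < 256 = 16^2.
Iterate m_{i+1} = d_i*a_i - m_i, d_{i+1} = (239 - m_{i+1}^2)/d_i, a_{i+1} = floor((a_0 + m_{i+1})/d_{i+1}):
  m_1 = 1*15 - 0 = 15, d_1 = (239 - 15^2)/1 = 14/1 = 14, a_1 = floor((15 + 15)/14) = 2.
  m_2 = 14*2 - 15 = 13, d_2 = (239 - 13^2)/14 = 70/14 = 5, a_2 = floor((15 + 13)/5) = 5.
  m_3 = 5*5 - 13 = 12, d_3 = (239 - 12^2)/5 = 95/5 = 19, a_3 = floor((15 + 12)/19) = 1.
  m_4 = 19*1 - 12 = 7, d_4 = (239 - 7^2)/19 = 190/19 = 10, a_4 = floor((15 + 7)/10) = 2.
  m_5 = 10*2 - 7 = 13, d_5 = (239 - 13^2)/10 = 70/10 = 7, a_5 = floor((15 + 13)/7) = 4.
  m_6 = 7*4 - 13 = 15, d_6 = (239 - 15^2)/7 = 14/7 = 2, a_6 = floor((15 + 15)/2) = 15.
  m_7 = 2*15 - 15 = 15, d_7 = (239 - 15^2)/2 = 14/2 = 7, a_7 = floor((15 + 15)/7) = 4.
  m_8 = 7*4 - 15 = 13, d_8 = (239 - 13^2)/7 = 70/7 = 10, a_8 = floor((15 + 13)/10) = 2.
  m_9 = 10*2 - 13 = 7, d_9 = (239 - 7^2)/10 = 190/10 = 19, a_9 = floor((15 + 7)/19) = 1.
  m_10 = 19*1 - 7 = 12, d_10 = (239 - 12^2)/19 = 95/19 = 5, a_10 = floor((15 + 12)/5) = 5.
  m_11 = 5*5 - 12 = 13, d_11 = (239 - 13^2)/5 = 70/5 = 14, a_11 = floor((15 + 13)/14) = 2.
  m_12 = 14*2 - 13 = 15, d_12 = (239 - 15^2)/14 = 14/14 = 1, a_12 = floor((15 + 15)/1) = 30.
  m_13 = 1*30 - 15 = 15, d_13 = (239 - 15^2)/1 = 14/1 = 14: (m_13, d_13) = (m_1, d_1) = (15, 14), so from here the quotients repeat a_1, ..., a_12; the period length is 12.
So sqrt(239) = [15; (2, 5, 1, 2, 4, 15, 4, 2, 1, 5, 2, 30)] with period length k = 12.
k is even, so the fundamental solution of x^2 - 239y^2 = 1 is (p_{k-1}, q_{k-1}) = (p_11, q_11); compute convergents through index 11.
Convergents (p_i = a_i*p_{i-1} + p_{i-2}, q_i = a_i*q_{i-1} + q_{i-2} with p_{-2}=0, p_{-1}=1, q_{-2}=1, q_{-1}=0):
  i=0: a_0=15, p_0 = 15*1 + 0 = 15, q_0 = 15*0 + 1 = 1.
  i=1: a_1=2, p_1 = 2*15 + 1 = 31, q_1 = 2*1 + 0 = 2.
  i=2: a_2=5, p_2 = 5*31 + 15 = 170, q_2 = 5*2 + 1 = 11.
  i=3: a_3=1, p_3 = 1*170 + 31 = 201, q_3 = 1*11 + 2 = 13.
  i=4: a_4=2, p_4 = 2*201 + 170 = 572, q_4 = 2*13 + 11 = 37.
  i=5: a_5=4, p_5 = 4*572 + 201 = 2489, q_5 = 4*37 + 13 = 161.
  i=6: a_6=15, p_6 = 15*2489 + 572 = 37907, q_6 = 15*161 + 37 = 2452.
  i=7: a_7=4, p_7 = 4*37907 + 2489 = 154117, q_7 = 4*2452 + 161 = 9969.
  i=8: a_8=2, p_8 = 2*154117 + 37907 = 346141, q_8 = 2*9969 + 2452 = 22390.
  i=9: a_9=1, p_9 = 1*346141 + 154117 = 500258, q_9 = 1*22390 + 9969 = 32359.
  i=10: a_10=5, p_10 = 5*500258 + 346141 = 2847431, q_10 = 5*32359 + 22390 = 184185.
  i=11: a_11=2, p_11 = 2*2847431 + 500258 = 6195120, q_11 = 2*184185 + 32359 = 400729.
Check: 6195120^2 - 239*400729^2 = 38379511814400 - 38379511814399 = 1, so (x, y) = (6195120, 400729) solves the equation, and by the theorem it is the least positive solution.

(x, y) = (6195120, 400729)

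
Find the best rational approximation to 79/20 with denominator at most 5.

4/1

Expand x = 79/20 as a continued fraction with the Euclidean algorithm:
  79 = 3*20 + 19, so a_0 = 3.
  20 = 1*19 + 1, so a_1 = 1.
  19 = 19*1 + 0, so a_2 = 19.
so x = [3; 1, 19].
Convergents (p_i = a_i*p_{i-1} + p_{i-2}, q_i = a_i*q_{i-1} + q_{i-2} with p_{-2}=0, p_{-1}=1, q_{-2}=1, q_{-1}=0), until the denominator exceeds 5:
  i=0: a_0=3, p_0 = 3*1 + 0 = 3, q_0 = 3*0 + 1 = 1.
  i=1: a_1=1, p_1 = 1*3 + 1 = 4, q_1 = 1*1 + 0 = 1.
  i=2: a_2=19, p_2 = 19*4 + 3 = 79, q_2 = 19*1 + 1 = 20.
q_2 = 20 > 5, so the last convergent with denominator <= 5 is p_1/q_1 = 4/1.
The closest fraction with denominator <= 5 is either p_1/q_1 or the intermediate fraction (k*p_1 + p_0)/(k*q_1 + q_0) with the largest k >= 1 whose denominator stays <= 5; these approach x as k grows, and every other convergent or intermediate fraction in range is farther away.
Largest k: floor((5 - q_0)/q_1) = floor((5 - 1)/1) = 4.
That gives (4*4 + 3)/(4*1 + 1) = 19/5.
Compare the errors: |x - 4/1| = |79*1 - 4*20|/(20*1) = 1/20, and |x - 19/5| = |79*5 - 19*20|/(20*5) = 15/100.
Cross-multiplying, 1*100 = 100 < 300 = 15*20, so 1/20 is smaller: the convergent 4/1 is closer to x than 19/5.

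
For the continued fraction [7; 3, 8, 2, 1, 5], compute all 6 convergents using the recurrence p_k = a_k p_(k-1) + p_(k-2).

7/1, 22/3, 183/25, 388/53, 571/78, 3243/443

Using the convergent recurrence p_i = a_i*p_{i-1} + p_{i-2}, q_i = a_i*q_{i-1} + q_{i-2} with p_{-2}=0, p_{-1}=1, q_{-2}=1, q_{-1}=0:
  i=0: a_0=7, p_0 = 7*1 + 0 = 7, q_0 = 7*0 + 1 = 1.
  i=1: a_1=3, p_1 = 3*7 + 1 = 22, q_1 = 3*1 + 0 = 3.
  i=2: a_2=8, p_2 = 8*22 + 7 = 183, q_2 = 8*3 + 1 = 25.
  i=3: a_3=2, p_3 = 2*183 + 22 = 388, q_3 = 2*25 + 3 = 53.
  i=4: a_4=1, p_4 = 1*388 + 183 = 571, q_4 = 1*53 + 25 = 78.
  i=5: a_5=5, p_5 = 5*571 + 388 = 3243, q_5 = 5*78 + 53 = 443.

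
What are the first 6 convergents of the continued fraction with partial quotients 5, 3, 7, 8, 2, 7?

Using the convergent recurrence p_i = a_i*p_{i-1} + p_{i-2}, q_i = a_i*q_{i-1} + q_{i-2} with p_{-2}=0, p_{-1}=1, q_{-2}=1, q_{-1}=0:
  i=0: a_0=5, p_0 = 5*1 + 0 = 5, q_0 = 5*0 + 1 = 1.
  i=1: a_1=3, p_1 = 3*5 + 1 = 16, q_1 = 3*1 + 0 = 3.
  i=2: a_2=7, p_2 = 7*16 + 5 = 117, q_2 = 7*3 + 1 = 22.
  i=3: a_3=8, p_3 = 8*117 + 16 = 952, q_3 = 8*22 + 3 = 179.
  i=4: a_4=2, p_4 = 2*952 + 117 = 2021, q_4 = 2*179 + 22 = 380.
  i=5: a_5=7, p_5 = 7*2021 + 952 = 15099, q_5 = 7*380 + 179 = 2839.

5/1, 16/3, 117/22, 952/179, 2021/380, 15099/2839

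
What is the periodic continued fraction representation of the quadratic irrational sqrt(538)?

[23; (5, 7, 1, 1, 7, 5, 46)]

Write x_i = (sqrt(538) + m_i)/d_i with (m_0, d_0) = (0, 1). a_0 = floor(sqrt(538)) = 23, since 23^2 = 529 <= 538 < 576 = 24^2.
Iterate m_{i+1} = d_i*a_i - m_i, d_{i+1} = (538 - m_{i+1}^2)/d_i, a_{i+1} = floor((a_0 + m_{i+1})/d_{i+1}):
  m_1 = 1*23 - 0 = 23, d_1 = (538 - 23^2)/1 = 9/1 = 9, a_1 = floor((23 + 23)/9) = 5.
  m_2 = 9*5 - 23 = 22, d_2 = (538 - 22^2)/9 = 54/9 = 6, a_2 = floor((23 + 22)/6) = 7.
  m_3 = 6*7 - 22 = 20, d_3 = (538 - 20^2)/6 = 138/6 = 23, a_3 = floor((23 + 20)/23) = 1.
  m_4 = 23*1 - 20 = 3, d_4 = (538 - 3^2)/23 = 529/23 = 23, a_4 = floor((23 + 3)/23) = 1.
  m_5 = 23*1 - 3 = 20, d_5 = (538 - 20^2)/23 = 138/23 = 6, a_5 = floor((23 + 20)/6) = 7.
  m_6 = 6*7 - 20 = 22, d_6 = (538 - 22^2)/6 = 54/6 = 9, a_6 = floor((23 + 22)/9) = 5.
  m_7 = 9*5 - 22 = 23, d_7 = (538 - 23^2)/9 = 9/9 = 1, a_7 = floor((23 + 23)/1) = 46.
  m_8 = 1*46 - 23 = 23, d_8 = (538 - 23^2)/1 = 9/1 = 9: (m_8, d_8) = (m_1, d_1) = (23, 9), so from here the quotients repeat a_1, ..., a_7; the period length is 7.
Hence the expansion of sqrt(538) is a_0 = 23 followed by the repeating block 5, 7, 1, 1, 7, 5, 46 (period 7).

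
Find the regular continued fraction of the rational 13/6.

Run the Euclidean algorithm on 13 and 6; the successive quotients are the partial quotients a_0, a_1, ... (each step inverts the fractional part left over by the previous one):
  13 = 2*6 + 1, so a_0 = 2.
  6 = 6*1 + 0, so a_1 = 6.
The remainder reaches 0 after 2 divisions, so the expansion has 2 partial quotients, read off in order.

[2; 6]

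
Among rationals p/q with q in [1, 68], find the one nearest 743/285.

Expand x = 743/285 as a continued fraction with the Euclidean algorithm:
  743 = 2*285 + 173, so a_0 = 2.
  285 = 1*173 + 112, so a_1 = 1.
  173 = 1*112 + 61, so a_2 = 1.
  112 = 1*61 + 51, so a_3 = 1.
  61 = 1*51 + 10, so a_4 = 1.
  51 = 5*10 + 1, so a_5 = 5.
  10 = 10*1 + 0, so a_6 = 10.
so x = [2; 1, 1, 1, 1, 5, 10].
Convergents (p_i = a_i*p_{i-1} + p_{i-2}, q_i = a_i*q_{i-1} + q_{i-2} with p_{-2}=0, p_{-1}=1, q_{-2}=1, q_{-1}=0), until the denominator exceeds 68:
  i=0: a_0=2, p_0 = 2*1 + 0 = 2, q_0 = 2*0 + 1 = 1.
  i=1: a_1=1, p_1 = 1*2 + 1 = 3, q_1 = 1*1 + 0 = 1.
  i=2: a_2=1, p_2 = 1*3 + 2 = 5, q_2 = 1*1 + 1 = 2.
  i=3: a_3=1, p_3 = 1*5 + 3 = 8, q_3 = 1*2 + 1 = 3.
  i=4: a_4=1, p_4 = 1*8 + 5 = 13, q_4 = 1*3 + 2 = 5.
  i=5: a_5=5, p_5 = 5*13 + 8 = 73, q_5 = 5*5 + 3 = 28.
  i=6: a_6=10, p_6 = 10*73 + 13 = 743, q_6 = 10*28 + 5 = 285.
q_6 = 285 > 68, so the last convergent with denominator <= 68 is p_5/q_5 = 73/28.
The closest fraction with denominator <= 68 is either p_5/q_5 or the intermediate fraction (k*p_5 + p_4)/(k*q_5 + q_4) with the largest k >= 1 whose denominator stays <= 68; these approach x as k grows, and every other convergent or intermediate fraction in range is farther away.
Largest k: floor((68 - q_4)/q_5) = floor((68 - 5)/28) = 2.
That gives (2*73 + 13)/(2*28 + 5) = 159/61.
Compare the errors: |x - 73/28| = |743*28 - 73*285|/(285*28) = 1/7980, and |x - 159/61| = |743*61 - 159*285|/(285*61) = 8/17385.
Cross-multiplying, 1*17385 = 17385 < 63840 = 8*7980, so 1/7980 is smaller: the convergent 73/28 is closer to x than 159/61.

73/28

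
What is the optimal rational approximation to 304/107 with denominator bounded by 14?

Expand x = 304/107 as a continued fraction with the Euclidean algorithm:
  304 = 2*107 + 90, so a_0 = 2.
  107 = 1*90 + 17, so a_1 = 1.
  90 = 5*17 + 5, so a_2 = 5.
  17 = 3*5 + 2, so a_3 = 3.
  5 = 2*2 + 1, so a_4 = 2.
  2 = 2*1 + 0, so a_5 = 2.
so x = [2; 1, 5, 3, 2, 2].
Convergents (p_i = a_i*p_{i-1} + p_{i-2}, q_i = a_i*q_{i-1} + q_{i-2} with p_{-2}=0, p_{-1}=1, q_{-2}=1, q_{-1}=0), until the denominator exceeds 14:
  i=0: a_0=2, p_0 = 2*1 + 0 = 2, q_0 = 2*0 + 1 = 1.
  i=1: a_1=1, p_1 = 1*2 + 1 = 3, q_1 = 1*1 + 0 = 1.
  i=2: a_2=5, p_2 = 5*3 + 2 = 17, q_2 = 5*1 + 1 = 6.
  i=3: a_3=3, p_3 = 3*17 + 3 = 54, q_3 = 3*6 + 1 = 19.
q_3 = 19 > 14, so the last convergent with denominator <= 14 is p_2/q_2 = 17/6.
The closest fraction with denominator <= 14 is either p_2/q_2 or the intermediate fraction (k*p_2 + p_1)/(k*q_2 + q_1) with the largest k >= 1 whose denominator stays <= 14; these approach x as k grows, and every other convergent or intermediate fraction in range is farther away.
Largest k: floor((14 - q_1)/q_2) = floor((14 - 1)/6) = 2.
That gives (2*17 + 3)/(2*6 + 1) = 37/13.
Compare the errors: |x - 17/6| = |304*6 - 17*107|/(107*6) = 5/642, and |x - 37/13| = |304*13 - 37*107|/(107*13) = 7/1391.
Cross-multiplying, 7*642 = 4494 < 6955 = 5*1391, so 7/1391 is smaller: the intermediate fraction 37/13 is closer to x than 17/6.

37/13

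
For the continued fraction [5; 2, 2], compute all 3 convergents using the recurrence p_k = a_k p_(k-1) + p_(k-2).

5/1, 11/2, 27/5

Using the convergent recurrence p_i = a_i*p_{i-1} + p_{i-2}, q_i = a_i*q_{i-1} + q_{i-2} with p_{-2}=0, p_{-1}=1, q_{-2}=1, q_{-1}=0:
  i=0: a_0=5, p_0 = 5*1 + 0 = 5, q_0 = 5*0 + 1 = 1.
  i=1: a_1=2, p_1 = 2*5 + 1 = 11, q_1 = 2*1 + 0 = 2.
  i=2: a_2=2, p_2 = 2*11 + 5 = 27, q_2 = 2*2 + 1 = 5.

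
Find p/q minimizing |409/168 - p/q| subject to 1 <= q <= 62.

56/23

Expand x = 409/168 as a continued fraction with the Euclidean algorithm:
  409 = 2*168 + 73, so a_0 = 2.
  168 = 2*73 + 22, so a_1 = 2.
  73 = 3*22 + 7, so a_2 = 3.
  22 = 3*7 + 1, so a_3 = 3.
  7 = 7*1 + 0, so a_4 = 7.
so x = [2; 2, 3, 3, 7].
Convergents (p_i = a_i*p_{i-1} + p_{i-2}, q_i = a_i*q_{i-1} + q_{i-2} with p_{-2}=0, p_{-1}=1, q_{-2}=1, q_{-1}=0), until the denominator exceeds 62:
  i=0: a_0=2, p_0 = 2*1 + 0 = 2, q_0 = 2*0 + 1 = 1.
  i=1: a_1=2, p_1 = 2*2 + 1 = 5, q_1 = 2*1 + 0 = 2.
  i=2: a_2=3, p_2 = 3*5 + 2 = 17, q_2 = 3*2 + 1 = 7.
  i=3: a_3=3, p_3 = 3*17 + 5 = 56, q_3 = 3*7 + 2 = 23.
  i=4: a_4=7, p_4 = 7*56 + 17 = 409, q_4 = 7*23 + 7 = 168.
q_4 = 168 > 62, so the last convergent with denominator <= 62 is p_3/q_3 = 56/23.
The closest fraction with denominator <= 62 is either p_3/q_3 or the intermediate fraction (k*p_3 + p_2)/(k*q_3 + q_2) with the largest k >= 1 whose denominator stays <= 62; these approach x as k grows, and every other convergent or intermediate fraction in range is farther away.
Largest k: floor((62 - q_2)/q_3) = floor((62 - 7)/23) = 2.
That gives (2*56 + 17)/(2*23 + 7) = 129/53.
Compare the errors: |x - 56/23| = |409*23 - 56*168|/(168*23) = 1/3864, and |x - 129/53| = |409*53 - 129*168|/(168*53) = 5/8904.
Cross-multiplying, 1*8904 = 8904 < 19320 = 5*3864, so 1/3864 is smaller: the convergent 56/23 is closer to x than 129/53.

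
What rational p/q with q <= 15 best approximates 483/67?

Expand x = 483/67 as a continued fraction with the Euclidean algorithm:
  483 = 7*67 + 14, so a_0 = 7.
  67 = 4*14 + 11, so a_1 = 4.
  14 = 1*11 + 3, so a_2 = 1.
  11 = 3*3 + 2, so a_3 = 3.
  3 = 1*2 + 1, so a_4 = 1.
  2 = 2*1 + 0, so a_5 = 2.
so x = [7; 4, 1, 3, 1, 2].
Convergents (p_i = a_i*p_{i-1} + p_{i-2}, q_i = a_i*q_{i-1} + q_{i-2} with p_{-2}=0, p_{-1}=1, q_{-2}=1, q_{-1}=0), until the denominator exceeds 15:
  i=0: a_0=7, p_0 = 7*1 + 0 = 7, q_0 = 7*0 + 1 = 1.
  i=1: a_1=4, p_1 = 4*7 + 1 = 29, q_1 = 4*1 + 0 = 4.
  i=2: a_2=1, p_2 = 1*29 + 7 = 36, q_2 = 1*4 + 1 = 5.
  i=3: a_3=3, p_3 = 3*36 + 29 = 137, q_3 = 3*5 + 4 = 19.
q_3 = 19 > 15, so the last convergent with denominator <= 15 is p_2/q_2 = 36/5.
The closest fraction with denominator <= 15 is either p_2/q_2 or the intermediate fraction (k*p_2 + p_1)/(k*q_2 + q_1) with the largest k >= 1 whose denominator stays <= 15; these approach x as k grows, and every other convergent or intermediate fraction in range is farther away.
Largest k: floor((15 - q_1)/q_2) = floor((15 - 4)/5) = 2.
That gives (2*36 + 29)/(2*5 + 4) = 101/14.
Compare the errors: |x - 36/5| = |483*5 - 36*67|/(67*5) = 3/335, and |x - 101/14| = |483*14 - 101*67|/(67*14) = 5/938.
Cross-multiplying, 5*335 = 1675 < 2814 = 3*938, so 5/938 is smaller: the intermediate fraction 101/14 is closer to x than 36/5.

101/14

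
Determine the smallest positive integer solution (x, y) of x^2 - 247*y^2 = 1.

First expand sqrt(247) as a continued fraction. With x_i = (sqrt(247) + m_i)/d_i and (m_0, d_0) = (0, 1): a_0 = floor(sqrt(247)) = 15, since 15^2 = 225 <= 247 < 256 = 16^2.
Iterate m_{i+1} = d_i*a_i - m_i, d_{i+1} = (247 - m_{i+1}^2)/d_i, a_{i+1} = floor((a_0 + m_{i+1})/d_{i+1}):
  m_1 = 1*15 - 0 = 15, d_1 = (247 - 15^2)/1 = 22/1 = 22, a_1 = floor((15 + 15)/22) = 1.
  m_2 = 22*1 - 15 = 7, d_2 = (247 - 7^2)/22 = 198/22 = 9, a_2 = floor((15 + 7)/9) = 2.
  m_3 = 9*2 - 7 = 11, d_3 = (247 - 11^2)/9 = 126/9 = 14, a_3 = floor((15 + 11)/14) = 1.
  m_4 = 14*1 - 11 = 3, d_4 = (247 - 3^2)/14 = 238/14 = 17, a_4 = floor((15 + 3)/17) = 1.
  m_5 = 17*1 - 3 = 14, d_5 = (247 - 14^2)/17 = 51/17 = 3, a_5 = floor((15 + 14)/3) = 9.
  m_6 = 3*9 - 14 = 13, d_6 = (247 - 13^2)/3 = 78/3 = 26, a_6 = floor((15 + 13)/26) = 1.
  m_7 = 26*1 - 13 = 13, d_7 = (247 - 13^2)/26 = 78/26 = 3, a_7 = floor((15 + 13)/3) = 9.
  m_8 = 3*9 - 13 = 14, d_8 = (247 - 14^2)/3 = 51/3 = 17, a_8 = floor((15 + 14)/17) = 1.
  m_9 = 17*1 - 14 = 3, d_9 = (247 - 3^2)/17 = 238/17 = 14, a_9 = floor((15 + 3)/14) = 1.
  m_10 = 14*1 - 3 = 11, d_10 = (247 - 11^2)/14 = 126/14 = 9, a_10 = floor((15 + 11)/9) = 2.
  m_11 = 9*2 - 11 = 7, d_11 = (247 - 7^2)/9 = 198/9 = 22, a_11 = floor((15 + 7)/22) = 1.
  m_12 = 22*1 - 7 = 15, d_12 = (247 - 15^2)/22 = 22/22 = 1, a_12 = floor((15 + 15)/1) = 30.
  m_13 = 1*30 - 15 = 15, d_13 = (247 - 15^2)/1 = 22/1 = 22: (m_13, d_13) = (m_1, d_1) = (15, 22), so from here the quotients repeat a_1, ..., a_12; the period length is 12.
So sqrt(247) = [15; (1, 2, 1, 1, 9, 1, 9, 1, 1, 2, 1, 30)] with period length k = 12.
k is even, so the fundamental solution of x^2 - 247y^2 = 1 is (p_{k-1}, q_{k-1}) = (p_11, q_11); compute convergents through index 11.
Convergents (p_i = a_i*p_{i-1} + p_{i-2}, q_i = a_i*q_{i-1} + q_{i-2} with p_{-2}=0, p_{-1}=1, q_{-2}=1, q_{-1}=0):
  i=0: a_0=15, p_0 = 15*1 + 0 = 15, q_0 = 15*0 + 1 = 1.
  i=1: a_1=1, p_1 = 1*15 + 1 = 16, q_1 = 1*1 + 0 = 1.
  i=2: a_2=2, p_2 = 2*16 + 15 = 47, q_2 = 2*1 + 1 = 3.
  i=3: a_3=1, p_3 = 1*47 + 16 = 63, q_3 = 1*3 + 1 = 4.
  i=4: a_4=1, p_4 = 1*63 + 47 = 110, q_4 = 1*4 + 3 = 7.
  i=5: a_5=9, p_5 = 9*110 + 63 = 1053, q_5 = 9*7 + 4 = 67.
  i=6: a_6=1, p_6 = 1*1053 + 110 = 1163, q_6 = 1*67 + 7 = 74.
  i=7: a_7=9, p_7 = 9*1163 + 1053 = 11520, q_7 = 9*74 + 67 = 733.
  i=8: a_8=1, p_8 = 1*11520 + 1163 = 12683, q_8 = 1*733 + 74 = 807.
  i=9: a_9=1, p_9 = 1*12683 + 11520 = 24203, q_9 = 1*807 + 733 = 1540.
  i=10: a_10=2, p_10 = 2*24203 + 12683 = 61089, q_10 = 2*1540 + 807 = 3887.
  i=11: a_11=1, p_11 = 1*61089 + 24203 = 85292, q_11 = 1*3887 + 1540 = 5427.
Check: 85292^2 - 247*5427^2 = 7274725264 - 7274725263 = 1, so (x, y) = (85292, 5427) solves the equation, and by the theorem it is the least positive solution.

(x, y) = (85292, 5427)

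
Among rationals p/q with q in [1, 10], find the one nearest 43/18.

Expand x = 43/18 as a continued fraction with the Euclidean algorithm:
  43 = 2*18 + 7, so a_0 = 2.
  18 = 2*7 + 4, so a_1 = 2.
  7 = 1*4 + 3, so a_2 = 1.
  4 = 1*3 + 1, so a_3 = 1.
  3 = 3*1 + 0, so a_4 = 3.
so x = [2; 2, 1, 1, 3].
Convergents (p_i = a_i*p_{i-1} + p_{i-2}, q_i = a_i*q_{i-1} + q_{i-2} with p_{-2}=0, p_{-1}=1, q_{-2}=1, q_{-1}=0), until the denominator exceeds 10:
  i=0: a_0=2, p_0 = 2*1 + 0 = 2, q_0 = 2*0 + 1 = 1.
  i=1: a_1=2, p_1 = 2*2 + 1 = 5, q_1 = 2*1 + 0 = 2.
  i=2: a_2=1, p_2 = 1*5 + 2 = 7, q_2 = 1*2 + 1 = 3.
  i=3: a_3=1, p_3 = 1*7 + 5 = 12, q_3 = 1*3 + 2 = 5.
  i=4: a_4=3, p_4 = 3*12 + 7 = 43, q_4 = 3*5 + 3 = 18.
q_4 = 18 > 10, so the last convergent with denominator <= 10 is p_3/q_3 = 12/5.
The closest fraction with denominator <= 10 is either p_3/q_3 or the intermediate fraction (k*p_3 + p_2)/(k*q_3 + q_2) with the largest k >= 1 whose denominator stays <= 10; these approach x as k grows, and every other convergent or intermediate fraction in range is farther away.
Largest k: floor((10 - q_2)/q_3) = floor((10 - 3)/5) = 1.
That gives (1*12 + 7)/(1*5 + 3) = 19/8.
Compare the errors: |x - 12/5| = |43*5 - 12*18|/(18*5) = 1/90, and |x - 19/8| = |43*8 - 19*18|/(18*8) = 2/144.
Cross-multiplying, 1*144 = 144 < 180 = 2*90, so 1/90 is smaller: the convergent 12/5 is closer to x than 19/8.

12/5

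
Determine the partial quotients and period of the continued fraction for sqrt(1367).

Write x_i = (sqrt(1367) + m_i)/d_i with (m_0, d_0) = (0, 1). a_0 = floor(sqrt(1367)) = 36, since 36^2 = 1296 <= 1367 < 1369 = 37^2.
Iterate m_{i+1} = d_i*a_i - m_i, d_{i+1} = (1367 - m_{i+1}^2)/d_i, a_{i+1} = floor((a_0 + m_{i+1})/d_{i+1}):
  m_1 = 1*36 - 0 = 36, d_1 = (1367 - 36^2)/1 = 71/1 = 71, a_1 = floor((36 + 36)/71) = 1.
  m_2 = 71*1 - 36 = 35, d_2 = (1367 - 35^2)/71 = 142/71 = 2, a_2 = floor((36 + 35)/2) = 35.
  m_3 = 2*35 - 35 = 35, d_3 = (1367 - 35^2)/2 = 142/2 = 71, a_3 = floor((36 + 35)/71) = 1.
  m_4 = 71*1 - 35 = 36, d_4 = (1367 - 36^2)/71 = 71/71 = 1, a_4 = floor((36 + 36)/1) = 72.
  m_5 = 1*72 - 36 = 36, d_5 = (1367 - 36^2)/1 = 71/1 = 71: (m_5, d_5) = (m_1, d_1) = (36, 71), so from here the quotients repeat a_1, ..., a_4; the period length is 4.
Hence the expansion of sqrt(1367) is a_0 = 36 followed by the repeating block 1, 35, 1, 72 (period 4).

[36; (1, 35, 1, 72)]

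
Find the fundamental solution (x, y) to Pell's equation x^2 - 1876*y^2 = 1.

First expand sqrt(1876) as a continued fraction. With x_i = (sqrt(1876) + m_i)/d_i and (m_0, d_0) = (0, 1): a_0 = floor(sqrt(1876)) = 43, since 43^2 = 1849 <= 1876 < 1936 = 44^2.
Iterate m_{i+1} = d_i*a_i - m_i, d_{i+1} = (1876 - m_{i+1}^2)/d_i, a_{i+1} = floor((a_0 + m_{i+1})/d_{i+1}):
  m_1 = 1*43 - 0 = 43, d_1 = (1876 - 43^2)/1 = 27/1 = 27, a_1 = floor((43 + 43)/27) = 3.
  m_2 = 27*3 - 43 = 38, d_2 = (1876 - 38^2)/27 = 432/27 = 16, a_2 = floor((43 + 38)/16) = 5.
  m_3 = 16*5 - 38 = 42, d_3 = (1876 - 42^2)/16 = 112/16 = 7, a_3 = floor((43 + 42)/7) = 12.
  m_4 = 7*12 - 42 = 42, d_4 = (1876 - 42^2)/7 = 112/7 = 16, a_4 = floor((43 + 42)/16) = 5.
  m_5 = 16*5 - 42 = 38, d_5 = (1876 - 38^2)/16 = 432/16 = 27, a_5 = floor((43 + 38)/27) = 3.
  m_6 = 27*3 - 38 = 43, d_6 = (1876 - 43^2)/27 = 27/27 = 1, a_6 = floor((43 + 43)/1) = 86.
  m_7 = 1*86 - 43 = 43, d_7 = (1876 - 43^2)/1 = 27/1 = 27: (m_7, d_7) = (m_1, d_1) = (43, 27), so from here the quotients repeat a_1, ..., a_6; the period length is 6.
So sqrt(1876) = [43; (3, 5, 12, 5, 3, 86)] with period length k = 6.
k is even, so the fundamental solution of x^2 - 1876y^2 = 1 is (p_{k-1}, q_{k-1}) = (p_5, q_5); compute convergents through index 5.
Convergents (p_i = a_i*p_{i-1} + p_{i-2}, q_i = a_i*q_{i-1} + q_{i-2} with p_{-2}=0, p_{-1}=1, q_{-2}=1, q_{-1}=0):
  i=0: a_0=43, p_0 = 43*1 + 0 = 43, q_0 = 43*0 + 1 = 1.
  i=1: a_1=3, p_1 = 3*43 + 1 = 130, q_1 = 3*1 + 0 = 3.
  i=2: a_2=5, p_2 = 5*130 + 43 = 693, q_2 = 5*3 + 1 = 16.
  i=3: a_3=12, p_3 = 12*693 + 130 = 8446, q_3 = 12*16 + 3 = 195.
  i=4: a_4=5, p_4 = 5*8446 + 693 = 42923, q_4 = 5*195 + 16 = 991.
  i=5: a_5=3, p_5 = 3*42923 + 8446 = 137215, q_5 = 3*991 + 195 = 3168.
Check: 137215^2 - 1876*3168^2 = 18827956225 - 18827956224 = 1, so (x, y) = (137215, 3168) solves the equation, and by the theorem it is the least positive solution.

(x, y) = (137215, 3168)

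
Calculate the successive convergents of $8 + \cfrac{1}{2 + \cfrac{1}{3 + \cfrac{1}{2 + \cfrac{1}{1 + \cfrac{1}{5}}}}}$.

8/1, 17/2, 59/7, 135/16, 194/23, 1105/131

Using the convergent recurrence p_i = a_i*p_{i-1} + p_{i-2}, q_i = a_i*q_{i-1} + q_{i-2} with p_{-2}=0, p_{-1}=1, q_{-2}=1, q_{-1}=0:
  i=0: a_0=8, p_0 = 8*1 + 0 = 8, q_0 = 8*0 + 1 = 1.
  i=1: a_1=2, p_1 = 2*8 + 1 = 17, q_1 = 2*1 + 0 = 2.
  i=2: a_2=3, p_2 = 3*17 + 8 = 59, q_2 = 3*2 + 1 = 7.
  i=3: a_3=2, p_3 = 2*59 + 17 = 135, q_3 = 2*7 + 2 = 16.
  i=4: a_4=1, p_4 = 1*135 + 59 = 194, q_4 = 1*16 + 7 = 23.
  i=5: a_5=5, p_5 = 5*194 + 135 = 1105, q_5 = 5*23 + 16 = 131.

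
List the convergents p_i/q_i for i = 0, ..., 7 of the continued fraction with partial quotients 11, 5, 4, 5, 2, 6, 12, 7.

Using the convergent recurrence p_i = a_i*p_{i-1} + p_{i-2}, q_i = a_i*q_{i-1} + q_{i-2} with p_{-2}=0, p_{-1}=1, q_{-2}=1, q_{-1}=0:
  i=0: a_0=11, p_0 = 11*1 + 0 = 11, q_0 = 11*0 + 1 = 1.
  i=1: a_1=5, p_1 = 5*11 + 1 = 56, q_1 = 5*1 + 0 = 5.
  i=2: a_2=4, p_2 = 4*56 + 11 = 235, q_2 = 4*5 + 1 = 21.
  i=3: a_3=5, p_3 = 5*235 + 56 = 1231, q_3 = 5*21 + 5 = 110.
  i=4: a_4=2, p_4 = 2*1231 + 235 = 2697, q_4 = 2*110 + 21 = 241.
  i=5: a_5=6, p_5 = 6*2697 + 1231 = 17413, q_5 = 6*241 + 110 = 1556.
  i=6: a_6=12, p_6 = 12*17413 + 2697 = 211653, q_6 = 12*1556 + 241 = 18913.
  i=7: a_7=7, p_7 = 7*211653 + 17413 = 1498984, q_7 = 7*18913 + 1556 = 133947.

11/1, 56/5, 235/21, 1231/110, 2697/241, 17413/1556, 211653/18913, 1498984/133947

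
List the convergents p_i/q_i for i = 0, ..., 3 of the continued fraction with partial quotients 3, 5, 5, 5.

3/1, 16/5, 83/26, 431/135

Using the convergent recurrence p_i = a_i*p_{i-1} + p_{i-2}, q_i = a_i*q_{i-1} + q_{i-2} with p_{-2}=0, p_{-1}=1, q_{-2}=1, q_{-1}=0:
  i=0: a_0=3, p_0 = 3*1 + 0 = 3, q_0 = 3*0 + 1 = 1.
  i=1: a_1=5, p_1 = 5*3 + 1 = 16, q_1 = 5*1 + 0 = 5.
  i=2: a_2=5, p_2 = 5*16 + 3 = 83, q_2 = 5*5 + 1 = 26.
  i=3: a_3=5, p_3 = 5*83 + 16 = 431, q_3 = 5*26 + 5 = 135.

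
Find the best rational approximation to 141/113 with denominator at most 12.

Expand x = 141/113 as a continued fraction with the Euclidean algorithm:
  141 = 1*113 + 28, so a_0 = 1.
  113 = 4*28 + 1, so a_1 = 4.
  28 = 28*1 + 0, so a_2 = 28.
so x = [1; 4, 28].
Convergents (p_i = a_i*p_{i-1} + p_{i-2}, q_i = a_i*q_{i-1} + q_{i-2} with p_{-2}=0, p_{-1}=1, q_{-2}=1, q_{-1}=0), until the denominator exceeds 12:
  i=0: a_0=1, p_0 = 1*1 + 0 = 1, q_0 = 1*0 + 1 = 1.
  i=1: a_1=4, p_1 = 4*1 + 1 = 5, q_1 = 4*1 + 0 = 4.
  i=2: a_2=28, p_2 = 28*5 + 1 = 141, q_2 = 28*4 + 1 = 113.
q_2 = 113 > 12, so the last convergent with denominator <= 12 is p_1/q_1 = 5/4.
The closest fraction with denominator <= 12 is either p_1/q_1 or the intermediate fraction (k*p_1 + p_0)/(k*q_1 + q_0) with the largest k >= 1 whose denominator stays <= 12; these approach x as k grows, and every other convergent or intermediate fraction in range is farther away.
Largest k: floor((12 - q_0)/q_1) = floor((12 - 1)/4) = 2.
That gives (2*5 + 1)/(2*4 + 1) = 11/9.
Compare the errors: |x - 5/4| = |141*4 - 5*113|/(113*4) = 1/452, and |x - 11/9| = |141*9 - 11*113|/(113*9) = 26/1017.
Cross-multiplying, 1*1017 = 1017 < 11752 = 26*452, so 1/452 is smaller: the convergent 5/4 is closer to x than 11/9.

5/4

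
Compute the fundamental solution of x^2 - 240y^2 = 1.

First expand sqrt(240) as a continued fraction. With x_i = (sqrt(240) + m_i)/d_i and (m_0, d_0) = (0, 1): a_0 = floor(sqrt(240)) = 15, since 15^2 = 225 <= 240 < 256 = 16^2.
Iterate m_{i+1} = d_i*a_i - m_i, d_{i+1} = (240 - m_{i+1}^2)/d_i, a_{i+1} = floor((a_0 + m_{i+1})/d_{i+1}):
  m_1 = 1*15 - 0 = 15, d_1 = (240 - 15^2)/1 = 15/1 = 15, a_1 = floor((15 + 15)/15) = 2.
  m_2 = 15*2 - 15 = 15, d_2 = (240 - 15^2)/15 = 15/15 = 1, a_2 = floor((15 + 15)/1) = 30.
  m_3 = 1*30 - 15 = 15, d_3 = (240 - 15^2)/1 = 15/1 = 15: (m_3, d_3) = (m_1, d_1) = (15, 15), so from here the quotients repeat a_1, a_2; the period length is 2.
So sqrt(240) = [15; (2, 30)] with period length k = 2.
k is even, so the fundamental solution of x^2 - 240y^2 = 1 is (p_{k-1}, q_{k-1}) = (p_1, q_1); compute convergents through index 1.
Convergents (p_i = a_i*p_{i-1} + p_{i-2}, q_i = a_i*q_{i-1} + q_{i-2} with p_{-2}=0, p_{-1}=1, q_{-2}=1, q_{-1}=0):
  i=0: a_0=15, p_0 = 15*1 + 0 = 15, q_0 = 15*0 + 1 = 1.
  i=1: a_1=2, p_1 = 2*15 + 1 = 31, q_1 = 2*1 + 0 = 2.
Check: 31^2 - 240*2^2 = 961 - 960 = 1, so (x, y) = (31, 2) solves the equation, and by the theorem it is the least positive solution.

(x, y) = (31, 2)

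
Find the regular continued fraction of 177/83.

[2; 7, 1, 1, 5]

Run the Euclidean algorithm on 177 and 83; the successive quotients are the partial quotients a_0, a_1, ... (each step inverts the fractional part left over by the previous one):
  177 = 2*83 + 11, so a_0 = 2.
  83 = 7*11 + 6, so a_1 = 7.
  11 = 1*6 + 5, so a_2 = 1.
  6 = 1*5 + 1, so a_3 = 1.
  5 = 5*1 + 0, so a_4 = 5.
The remainder reaches 0 after 5 divisions, so the expansion has 5 partial quotients, read off in order.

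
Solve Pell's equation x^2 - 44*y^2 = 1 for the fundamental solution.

(x, y) = (199, 30)

First expand sqrt(44) as a continued fraction. With x_i = (sqrt(44) + m_i)/d_i and (m_0, d_0) = (0, 1): a_0 = floor(sqrt(44)) = 6, since 6^2 = 36 <= 44 < 49 = 7^2.
Iterate m_{i+1} = d_i*a_i - m_i, d_{i+1} = (44 - m_{i+1}^2)/d_i, a_{i+1} = floor((a_0 + m_{i+1})/d_{i+1}):
  m_1 = 1*6 - 0 = 6, d_1 = (44 - 6^2)/1 = 8/1 = 8, a_1 = floor((6 + 6)/8) = 1.
  m_2 = 8*1 - 6 = 2, d_2 = (44 - 2^2)/8 = 40/8 = 5, a_2 = floor((6 + 2)/5) = 1.
  m_3 = 5*1 - 2 = 3, d_3 = (44 - 3^2)/5 = 35/5 = 7, a_3 = floor((6 + 3)/7) = 1.
  m_4 = 7*1 - 3 = 4, d_4 = (44 - 4^2)/7 = 28/7 = 4, a_4 = floor((6 + 4)/4) = 2.
  m_5 = 4*2 - 4 = 4, d_5 = (44 - 4^2)/4 = 28/4 = 7, a_5 = floor((6 + 4)/7) = 1.
  m_6 = 7*1 - 4 = 3, d_6 = (44 - 3^2)/7 = 35/7 = 5, a_6 = floor((6 + 3)/5) = 1.
  m_7 = 5*1 - 3 = 2, d_7 = (44 - 2^2)/5 = 40/5 = 8, a_7 = floor((6 + 2)/8) = 1.
  m_8 = 8*1 - 2 = 6, d_8 = (44 - 6^2)/8 = 8/8 = 1, a_8 = floor((6 + 6)/1) = 12.
  m_9 = 1*12 - 6 = 6, d_9 = (44 - 6^2)/1 = 8/1 = 8: (m_9, d_9) = (m_1, d_1) = (6, 8), so from here the quotients repeat a_1, ..., a_8; the period length is 8.
So sqrt(44) = [6; (1, 1, 1, 2, 1, 1, 1, 12)] with period length k = 8.
k is even, so the fundamental solution of x^2 - 44y^2 = 1 is (p_{k-1}, q_{k-1}) = (p_7, q_7); compute convergents through index 7.
Convergents (p_i = a_i*p_{i-1} + p_{i-2}, q_i = a_i*q_{i-1} + q_{i-2} with p_{-2}=0, p_{-1}=1, q_{-2}=1, q_{-1}=0):
  i=0: a_0=6, p_0 = 6*1 + 0 = 6, q_0 = 6*0 + 1 = 1.
  i=1: a_1=1, p_1 = 1*6 + 1 = 7, q_1 = 1*1 + 0 = 1.
  i=2: a_2=1, p_2 = 1*7 + 6 = 13, q_2 = 1*1 + 1 = 2.
  i=3: a_3=1, p_3 = 1*13 + 7 = 20, q_3 = 1*2 + 1 = 3.
  i=4: a_4=2, p_4 = 2*20 + 13 = 53, q_4 = 2*3 + 2 = 8.
  i=5: a_5=1, p_5 = 1*53 + 20 = 73, q_5 = 1*8 + 3 = 11.
  i=6: a_6=1, p_6 = 1*73 + 53 = 126, q_6 = 1*11 + 8 = 19.
  i=7: a_7=1, p_7 = 1*126 + 73 = 199, q_7 = 1*19 + 11 = 30.
Check: 199^2 - 44*30^2 = 39601 - 39600 = 1, so (x, y) = (199, 30) solves the equation, and by the theorem it is the least positive solution.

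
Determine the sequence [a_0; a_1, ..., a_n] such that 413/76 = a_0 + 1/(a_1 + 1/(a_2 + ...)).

Run the Euclidean algorithm on 413 and 76; the successive quotients are the partial quotients a_0, a_1, ... (each step inverts the fractional part left over by the previous one):
  413 = 5*76 + 33, so a_0 = 5.
  76 = 2*33 + 10, so a_1 = 2.
  33 = 3*10 + 3, so a_2 = 3.
  10 = 3*3 + 1, so a_3 = 3.
  3 = 3*1 + 0, so a_4 = 3.
The remainder reaches 0 after 5 divisions, so the expansion has 5 partial quotients, read off in order.

[5; 2, 3, 3, 3]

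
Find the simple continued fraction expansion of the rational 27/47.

[0; 1, 1, 2, 1, 6]

Run the Euclidean algorithm on 27 and 47; the successive quotients are the partial quotients a_0, a_1, ... (each step inverts the fractional part left over by the previous one):
  27 = 0*47 + 27, so a_0 = 0.
  47 = 1*27 + 20, so a_1 = 1.
  27 = 1*20 + 7, so a_2 = 1.
  20 = 2*7 + 6, so a_3 = 2.
  7 = 1*6 + 1, so a_4 = 1.
  6 = 6*1 + 0, so a_5 = 6.
The remainder reaches 0 after 6 divisions, so the expansion has 6 partial quotients, read off in order.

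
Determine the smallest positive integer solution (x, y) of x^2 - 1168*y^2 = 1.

First expand sqrt(1168) as a continued fraction. With x_i = (sqrt(1168) + m_i)/d_i and (m_0, d_0) = (0, 1): a_0 = floor(sqrt(1168)) = 34, since 34^2 = 1156 <= 1168 < 1225 = 35^2.
Iterate m_{i+1} = d_i*a_i - m_i, d_{i+1} = (1168 - m_{i+1}^2)/d_i, a_{i+1} = floor((a_0 + m_{i+1})/d_{i+1}):
  m_1 = 1*34 - 0 = 34, d_1 = (1168 - 34^2)/1 = 12/1 = 12, a_1 = floor((34 + 34)/12) = 5.
  m_2 = 12*5 - 34 = 26, d_2 = (1168 - 26^2)/12 = 492/12 = 41, a_2 = floor((34 + 26)/41) = 1.
  m_3 = 41*1 - 26 = 15, d_3 = (1168 - 15^2)/41 = 943/41 = 23, a_3 = floor((34 + 15)/23) = 2.
  m_4 = 23*2 - 15 = 31, d_4 = (1168 - 31^2)/23 = 207/23 = 9, a_4 = floor((34 + 31)/9) = 7.
  m_5 = 9*7 - 31 = 32, d_5 = (1168 - 32^2)/9 = 144/9 = 16, a_5 = floor((34 + 32)/16) = 4.
  m_6 = 16*4 - 32 = 32, d_6 = (1168 - 32^2)/16 = 144/16 = 9, a_6 = floor((34 + 32)/9) = 7.
  m_7 = 9*7 - 32 = 31, d_7 = (1168 - 31^2)/9 = 207/9 = 23, a_7 = floor((34 + 31)/23) = 2.
  m_8 = 23*2 - 31 = 15, d_8 = (1168 - 15^2)/23 = 943/23 = 41, a_8 = floor((34 + 15)/41) = 1.
  m_9 = 41*1 - 15 = 26, d_9 = (1168 - 26^2)/41 = 492/41 = 12, a_9 = floor((34 + 26)/12) = 5.
  m_10 = 12*5 - 26 = 34, d_10 = (1168 - 34^2)/12 = 12/12 = 1, a_10 = floor((34 + 34)/1) = 68.
  m_11 = 1*68 - 34 = 34, d_11 = (1168 - 34^2)/1 = 12/1 = 12: (m_11, d_11) = (m_1, d_1) = (34, 12), so from here the quotients repeat a_1, ..., a_10; the period length is 10.
So sqrt(1168) = [34; (5, 1, 2, 7, 4, 7, 2, 1, 5, 68)] with period length k = 10.
k is even, so the fundamental solution of x^2 - 1168y^2 = 1 is (p_{k-1}, q_{k-1}) = (p_9, q_9); compute convergents through index 9.
Convergents (p_i = a_i*p_{i-1} + p_{i-2}, q_i = a_i*q_{i-1} + q_{i-2} with p_{-2}=0, p_{-1}=1, q_{-2}=1, q_{-1}=0):
  i=0: a_0=34, p_0 = 34*1 + 0 = 34, q_0 = 34*0 + 1 = 1.
  i=1: a_1=5, p_1 = 5*34 + 1 = 171, q_1 = 5*1 + 0 = 5.
  i=2: a_2=1, p_2 = 1*171 + 34 = 205, q_2 = 1*5 + 1 = 6.
  i=3: a_3=2, p_3 = 2*205 + 171 = 581, q_3 = 2*6 + 5 = 17.
  i=4: a_4=7, p_4 = 7*581 + 205 = 4272, q_4 = 7*17 + 6 = 125.
  i=5: a_5=4, p_5 = 4*4272 + 581 = 17669, q_5 = 4*125 + 17 = 517.
  i=6: a_6=7, p_6 = 7*17669 + 4272 = 127955, q_6 = 7*517 + 125 = 3744.
  i=7: a_7=2, p_7 = 2*127955 + 17669 = 273579, q_7 = 2*3744 + 517 = 8005.
  i=8: a_8=1, p_8 = 1*273579 + 127955 = 401534, q_8 = 1*8005 + 3744 = 11749.
  i=9: a_9=5, p_9 = 5*401534 + 273579 = 2281249, q_9 = 5*11749 + 8005 = 66750.
Check: 2281249^2 - 1168*66750^2 = 5204097000001 - 5204097000000 = 1, so (x, y) = (2281249, 66750) solves the equation, and by the theorem it is the least positive solution.

(x, y) = (2281249, 66750)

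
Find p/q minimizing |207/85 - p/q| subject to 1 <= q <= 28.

Expand x = 207/85 as a continued fraction with the Euclidean algorithm:
  207 = 2*85 + 37, so a_0 = 2.
  85 = 2*37 + 11, so a_1 = 2.
  37 = 3*11 + 4, so a_2 = 3.
  11 = 2*4 + 3, so a_3 = 2.
  4 = 1*3 + 1, so a_4 = 1.
  3 = 3*1 + 0, so a_5 = 3.
so x = [2; 2, 3, 2, 1, 3].
Convergents (p_i = a_i*p_{i-1} + p_{i-2}, q_i = a_i*q_{i-1} + q_{i-2} with p_{-2}=0, p_{-1}=1, q_{-2}=1, q_{-1}=0), until the denominator exceeds 28:
  i=0: a_0=2, p_0 = 2*1 + 0 = 2, q_0 = 2*0 + 1 = 1.
  i=1: a_1=2, p_1 = 2*2 + 1 = 5, q_1 = 2*1 + 0 = 2.
  i=2: a_2=3, p_2 = 3*5 + 2 = 17, q_2 = 3*2 + 1 = 7.
  i=3: a_3=2, p_3 = 2*17 + 5 = 39, q_3 = 2*7 + 2 = 16.
  i=4: a_4=1, p_4 = 1*39 + 17 = 56, q_4 = 1*16 + 7 = 23.
  i=5: a_5=3, p_5 = 3*56 + 39 = 207, q_5 = 3*23 + 16 = 85.
q_5 = 85 > 28, so the last convergent with denominator <= 28 is p_4/q_4 = 56/23.
The closest fraction with denominator <= 28 is either p_4/q_4 or the intermediate fraction (k*p_4 + p_3)/(k*q_4 + q_3) with the largest k >= 1 whose denominator stays <= 28; these approach x as k grows, and every other convergent or intermediate fraction in range is farther away.
Largest k: floor((28 - q_3)/q_4) = floor((28 - 16)/23) = 0.
Since k = 0, no intermediate fraction beyond p_4/q_4 has denominator <= 28, so the convergent 56/23 is the closest (its error is |207*23 - 56*85|/(85*23) = 1/1955).

56/23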